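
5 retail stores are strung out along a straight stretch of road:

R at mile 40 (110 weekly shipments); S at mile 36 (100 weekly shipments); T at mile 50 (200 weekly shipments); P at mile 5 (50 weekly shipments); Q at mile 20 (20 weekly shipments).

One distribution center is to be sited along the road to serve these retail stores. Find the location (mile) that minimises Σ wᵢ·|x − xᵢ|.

For a sum of weighted absolute distances on a line, the optimum is the weighted median (not the mean). Total weight W = 480; half-weight = 240.
Sort by position and accumulate weight:
  mile 5 (P, w=50) → cum 50
  mile 20 (Q, w=20) → cum 70
  mile 36 (S, w=100) → cum 170
  mile 40 (R, w=110) → cum 280  ≥ 240 → median here
  mile 50 (T, w=200) → cum 480
Optimal location: mile 40.

x = 40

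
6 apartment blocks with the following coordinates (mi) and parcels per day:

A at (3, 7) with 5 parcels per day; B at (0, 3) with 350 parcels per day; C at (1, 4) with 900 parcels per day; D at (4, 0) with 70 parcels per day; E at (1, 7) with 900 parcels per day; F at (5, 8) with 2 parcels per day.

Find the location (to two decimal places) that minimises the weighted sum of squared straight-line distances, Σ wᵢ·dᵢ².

The minimiser of Σwᵢ‖p−pᵢ‖² is the weighted centroid p* = (Σwᵢpᵢ)/(Σwᵢ).
Σwᵢ = 2227.
Σwᵢxᵢ = 5·3 + 350·0 + 900·1 + 70·4 + 900·1 + 2·5 = 2105.
Σwᵢyᵢ = 5·7 + 350·3 + 900·4 + 70·0 + 900·7 + 2·8 = 11001.
x* = 2105/2227 = 0.95, y* = 11001/2227 = 4.94.

(0.95, 4.94)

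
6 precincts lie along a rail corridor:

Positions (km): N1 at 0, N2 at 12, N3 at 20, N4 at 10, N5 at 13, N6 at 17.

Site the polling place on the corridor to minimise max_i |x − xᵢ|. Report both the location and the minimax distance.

location 10, max distance 10

The 1-center on a line is the midpoint of the two extreme points: leftmost at 0, rightmost at 20.
Optimal location = (0 + 20)/2 = 10; maximum distance = (20 − 0)/2 = 10.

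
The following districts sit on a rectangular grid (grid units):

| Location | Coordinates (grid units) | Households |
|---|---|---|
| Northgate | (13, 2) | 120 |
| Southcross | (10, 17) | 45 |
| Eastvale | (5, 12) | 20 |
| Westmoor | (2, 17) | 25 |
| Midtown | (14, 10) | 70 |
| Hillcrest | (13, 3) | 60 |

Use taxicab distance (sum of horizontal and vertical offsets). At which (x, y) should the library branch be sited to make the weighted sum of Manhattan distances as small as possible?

(13, 3)

Manhattan distance separates: Σwᵢ(|x−xᵢ|+|y−yᵢ|) = Σwᵢ|x−xᵢ| + Σwᵢ|y−yᵢ|, so x and y are optimised independently as 1-D weighted medians.
Total weight W = 340; half = 170.
x-coordinate, sorted with cumulative weight:
  x=2 (Westmoor, w=25) cum 25
  x=5 (Eastvale, w=20) cum 45
  x=10 (Southcross, w=45) cum 90
  x=13 (Northgate, w=120) cum 210  ← median
  x=13 (Hillcrest, w=60) cum 270
  x=14 (Midtown, w=70) cum 340
⇒ x* = 13
y-coordinate, sorted with cumulative weight:
  y=2 (Northgate, w=120) cum 120
  y=3 (Hillcrest, w=60) cum 180  ← median
  y=10 (Midtown, w=70) cum 250
  y=12 (Eastvale, w=20) cum 270
  y=17 (Southcross, w=45) cum 315
  y=17 (Westmoor, w=25) cum 340
⇒ y* = 3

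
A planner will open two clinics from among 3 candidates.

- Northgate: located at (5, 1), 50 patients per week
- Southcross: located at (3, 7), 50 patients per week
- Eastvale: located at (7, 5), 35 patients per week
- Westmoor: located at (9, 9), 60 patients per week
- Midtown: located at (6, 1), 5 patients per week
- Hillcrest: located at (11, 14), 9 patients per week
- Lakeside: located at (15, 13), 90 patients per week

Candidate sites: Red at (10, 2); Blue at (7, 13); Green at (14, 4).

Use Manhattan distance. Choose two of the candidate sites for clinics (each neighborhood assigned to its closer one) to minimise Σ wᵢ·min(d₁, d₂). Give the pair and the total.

{Red, Blue}, total 2160

Evaluate every pair (each demand assigned to the nearer of the two):
  {Red, Blue}: total = 2160
  {Blue, Green}: total = 2560
  {Red, Green}: total = 2632
Best pair: {Red, Blue} with total 2160.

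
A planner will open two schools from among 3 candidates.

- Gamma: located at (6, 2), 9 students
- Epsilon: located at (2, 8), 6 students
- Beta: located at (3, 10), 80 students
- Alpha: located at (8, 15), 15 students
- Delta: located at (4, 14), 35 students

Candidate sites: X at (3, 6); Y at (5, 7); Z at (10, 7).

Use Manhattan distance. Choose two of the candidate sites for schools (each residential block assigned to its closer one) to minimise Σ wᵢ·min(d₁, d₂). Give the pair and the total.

Evaluate every pair (each demand assigned to the nearer of the two):
  {X, Y}: total = 837
  {X, Z}: total = 866
  {Y, Z}: total = 908
Best pair: {X, Y} with total 837.

{X, Y}, total 837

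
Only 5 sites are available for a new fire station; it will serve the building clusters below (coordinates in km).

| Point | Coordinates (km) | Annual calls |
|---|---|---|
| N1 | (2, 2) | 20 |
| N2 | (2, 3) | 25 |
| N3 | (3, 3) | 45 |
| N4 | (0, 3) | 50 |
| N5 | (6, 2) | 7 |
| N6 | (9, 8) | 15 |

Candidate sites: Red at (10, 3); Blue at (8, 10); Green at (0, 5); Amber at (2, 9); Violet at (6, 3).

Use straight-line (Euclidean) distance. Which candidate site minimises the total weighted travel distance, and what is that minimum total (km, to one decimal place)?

Total weighted distance at each candidate:
  Red (10, 3): total = 1281.6
  Blue (8, 10): total = 1440.4
  Green (0, 5): total = 594.3
  Amber (2, 9): total = 1042.5
  Violet (6, 3): total = 711.9
Minimum is at Green with total 594.3 km.

Green, total 594.3 km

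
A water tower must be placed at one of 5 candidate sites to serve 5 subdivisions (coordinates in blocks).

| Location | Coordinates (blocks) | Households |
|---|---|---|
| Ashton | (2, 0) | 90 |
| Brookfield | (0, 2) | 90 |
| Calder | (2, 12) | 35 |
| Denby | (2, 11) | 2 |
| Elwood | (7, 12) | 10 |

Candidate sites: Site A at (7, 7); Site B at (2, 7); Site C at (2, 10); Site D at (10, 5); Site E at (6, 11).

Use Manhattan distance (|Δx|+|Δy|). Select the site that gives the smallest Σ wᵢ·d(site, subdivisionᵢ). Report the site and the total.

Total weighted distance at each candidate:
  Site A (7, 7): total = 2578
  Site B (2, 7): total = 1543
  Site C (2, 10): total = 1942
  Site D (10, 5): total = 2993
  Site E (6, 11): total = 2903
Minimum is at Site B with total 1543 blocks.

Site B, total 1543 blocks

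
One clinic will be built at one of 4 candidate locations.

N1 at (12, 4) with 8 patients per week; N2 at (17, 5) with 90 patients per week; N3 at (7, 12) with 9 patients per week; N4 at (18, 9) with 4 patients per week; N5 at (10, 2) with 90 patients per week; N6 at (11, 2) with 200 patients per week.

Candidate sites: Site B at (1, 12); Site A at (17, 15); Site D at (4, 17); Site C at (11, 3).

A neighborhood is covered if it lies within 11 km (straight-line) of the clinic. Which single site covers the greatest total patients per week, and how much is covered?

Coverage radius r = 11 km; a point is covered iff (Δx)²+(Δy)² ≤ 11² = 121.
  Site B (1, 12): covers {N3} → 9
  Site A (17, 15): covers {N2, N3, N4} → 103
  Site D (4, 17): covers {N3} → 9
  Site C (11, 3): covers {N1, N2, N3, N4, N5, N6} → 401
Maximum coverage at Site C: 401 patients per week.

Site C, covering 401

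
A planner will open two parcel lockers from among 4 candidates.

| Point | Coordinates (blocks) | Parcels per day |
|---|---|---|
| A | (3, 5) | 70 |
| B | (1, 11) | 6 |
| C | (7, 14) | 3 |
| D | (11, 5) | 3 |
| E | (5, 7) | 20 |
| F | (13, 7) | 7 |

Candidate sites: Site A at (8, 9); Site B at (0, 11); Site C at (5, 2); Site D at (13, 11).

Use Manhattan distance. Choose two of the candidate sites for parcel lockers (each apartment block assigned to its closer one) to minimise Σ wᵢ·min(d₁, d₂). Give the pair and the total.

Evaluate every pair (each demand assigned to the nearer of the two):
  {Site A, Site C}: total = 592
  {Site C, Site D}: total = 601
  {Site B, Site C}: total = 604
  {Site A, Site B}: total = 824
  {Site A, Site D}: total = 851
  {Site B, Site D}: total = 895
Best pair: {Site A, Site C} with total 592.

{Site A, Site C}, total 592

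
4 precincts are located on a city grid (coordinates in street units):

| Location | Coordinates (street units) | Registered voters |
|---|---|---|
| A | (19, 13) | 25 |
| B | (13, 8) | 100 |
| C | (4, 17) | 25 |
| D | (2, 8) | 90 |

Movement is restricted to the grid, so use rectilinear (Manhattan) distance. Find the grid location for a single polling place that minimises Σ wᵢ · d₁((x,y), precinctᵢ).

Manhattan distance separates: Σwᵢ(|x−xᵢ|+|y−yᵢ|) = Σwᵢ|x−xᵢ| + Σwᵢ|y−yᵢ|, so x and y are optimised independently as 1-D weighted medians.
Total weight W = 240; half = 120.
x-coordinate, sorted with cumulative weight:
  x=2 (D, w=90) cum 90
  x=4 (C, w=25) cum 115
  x=13 (B, w=100) cum 215  ← median
  x=19 (A, w=25) cum 240
⇒ x* = 13
y-coordinate, sorted with cumulative weight:
  y=8 (B, w=100) cum 100
  y=8 (D, w=90) cum 190  ← median
  y=13 (A, w=25) cum 215
  y=17 (C, w=25) cum 240
⇒ y* = 8

(13, 8)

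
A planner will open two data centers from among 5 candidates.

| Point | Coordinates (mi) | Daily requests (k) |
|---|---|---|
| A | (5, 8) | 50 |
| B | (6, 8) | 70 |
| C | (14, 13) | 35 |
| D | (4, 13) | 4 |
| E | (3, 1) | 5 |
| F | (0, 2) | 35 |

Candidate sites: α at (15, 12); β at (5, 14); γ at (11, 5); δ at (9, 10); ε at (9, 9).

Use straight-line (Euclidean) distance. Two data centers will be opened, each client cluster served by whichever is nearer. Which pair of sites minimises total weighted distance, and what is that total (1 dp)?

Evaluate every pair (each demand assigned to the nearer of the two):
  {α, ε}: total = 951.7
  {α, δ}: total = 1024.4
  {δ, ε}: total = 1104.0
  {β, ε}: total = 1106.3
  {γ, ε}: total = 1121.0
  {γ, δ}: total = 1147.2
  {β, δ}: total = 1161.3
  {α, γ}: total = 1279.4
  {α, β}: total = 1301.7
  {β, γ}: total = 1456.6
Best pair: {α, ε} with total 951.7.

{α, ε}, total 951.7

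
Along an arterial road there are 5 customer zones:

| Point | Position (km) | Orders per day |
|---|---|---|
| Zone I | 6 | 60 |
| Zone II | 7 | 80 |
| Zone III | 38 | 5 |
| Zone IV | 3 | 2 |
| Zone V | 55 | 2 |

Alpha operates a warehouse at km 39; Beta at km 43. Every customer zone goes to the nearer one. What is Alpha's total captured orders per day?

The indifferent point is the midpoint (39+43)/2 = 41; customer zones left of it (closer to Alpha at 39) go to Alpha, those right go to Beta.
  Zone IV at 3 (w=2) → Alpha
  Zone I at 6 (w=60) → Alpha
  Zone II at 7 (w=80) → Alpha
  Zone III at 38 (w=5) → Alpha
  Zone V at 55 (w=2) → Beta
Alpha captures 147; Beta captures 2.

147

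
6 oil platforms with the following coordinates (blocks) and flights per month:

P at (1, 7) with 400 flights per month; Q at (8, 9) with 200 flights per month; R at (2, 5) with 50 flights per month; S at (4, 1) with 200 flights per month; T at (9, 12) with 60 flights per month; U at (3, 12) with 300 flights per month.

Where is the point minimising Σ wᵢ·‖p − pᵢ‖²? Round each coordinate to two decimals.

(3.59, 7.74)

The minimiser of Σwᵢ‖p−pᵢ‖² is the weighted centroid p* = (Σwᵢpᵢ)/(Σwᵢ).
Σwᵢ = 1210.
Σwᵢxᵢ = 400·1 + 200·8 + 50·2 + 200·4 + 60·9 + 300·3 = 4340.
Σwᵢyᵢ = 400·7 + 200·9 + 50·5 + 200·1 + 60·12 + 300·12 = 9370.
x* = 4340/1210 = 3.59, y* = 9370/1210 = 7.74.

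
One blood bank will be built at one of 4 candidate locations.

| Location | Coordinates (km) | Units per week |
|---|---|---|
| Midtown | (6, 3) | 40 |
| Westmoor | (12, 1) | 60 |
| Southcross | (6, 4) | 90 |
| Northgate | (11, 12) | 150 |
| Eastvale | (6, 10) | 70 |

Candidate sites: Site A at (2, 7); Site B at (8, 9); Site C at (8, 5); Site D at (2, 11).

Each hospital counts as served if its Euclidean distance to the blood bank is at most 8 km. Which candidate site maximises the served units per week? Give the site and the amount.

Site C, covering 410

Coverage radius r = 8 km; a point is covered iff (Δx)²+(Δy)² ≤ 8² = 64.
  Site A (2, 7): covers {Midtown, Southcross, Eastvale} → 200
  Site B (8, 9): covers {Midtown, Southcross, Northgate, Eastvale} → 350
  Site C (8, 5): covers {Midtown, Westmoor, Southcross, Northgate, Eastvale} → 410
  Site D (2, 11): covers {Eastvale} → 70
Maximum coverage at Site C: 410 units per week.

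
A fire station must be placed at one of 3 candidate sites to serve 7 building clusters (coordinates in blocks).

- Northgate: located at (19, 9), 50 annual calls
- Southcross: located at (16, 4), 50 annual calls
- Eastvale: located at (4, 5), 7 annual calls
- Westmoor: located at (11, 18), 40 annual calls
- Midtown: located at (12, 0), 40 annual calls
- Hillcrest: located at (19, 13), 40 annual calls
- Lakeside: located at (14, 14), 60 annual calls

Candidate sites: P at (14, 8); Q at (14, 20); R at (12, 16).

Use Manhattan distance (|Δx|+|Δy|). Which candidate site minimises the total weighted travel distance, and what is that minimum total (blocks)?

Total weighted distance at each candidate:
  P (14, 8): total = 2371
  Q (14, 20): total = 3795
  R (12, 16): total = 3033
Minimum is at P with total 2371 blocks.

P, total 2371 blocks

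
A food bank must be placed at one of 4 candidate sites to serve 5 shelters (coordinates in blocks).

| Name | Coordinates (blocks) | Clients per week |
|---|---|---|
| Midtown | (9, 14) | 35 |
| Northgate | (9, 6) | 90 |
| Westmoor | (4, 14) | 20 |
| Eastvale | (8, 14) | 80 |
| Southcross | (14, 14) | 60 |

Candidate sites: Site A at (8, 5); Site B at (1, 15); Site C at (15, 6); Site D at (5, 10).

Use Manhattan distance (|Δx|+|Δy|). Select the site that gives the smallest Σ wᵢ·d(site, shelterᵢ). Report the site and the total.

Site A, total 2410 blocks

Total weighted distance at each candidate:
  Site A (8, 5): total = 2410
  Site B (1, 15): total = 3405
  Site C (15, 6): total = 3150
  Site D (5, 10): total = 2440
Minimum is at Site A with total 2410 blocks.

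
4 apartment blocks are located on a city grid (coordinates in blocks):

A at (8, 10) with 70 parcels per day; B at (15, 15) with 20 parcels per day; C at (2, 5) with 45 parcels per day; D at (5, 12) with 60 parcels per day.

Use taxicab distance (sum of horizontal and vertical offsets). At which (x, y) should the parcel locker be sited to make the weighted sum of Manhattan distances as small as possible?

Manhattan distance separates: Σwᵢ(|x−xᵢ|+|y−yᵢ|) = Σwᵢ|x−xᵢ| + Σwᵢ|y−yᵢ|, so x and y are optimised independently as 1-D weighted medians.
Total weight W = 195; half = 97.5.
x-coordinate, sorted with cumulative weight:
  x=2 (C, w=45) cum 45
  x=5 (D, w=60) cum 105  ← median
  x=8 (A, w=70) cum 175
  x=15 (B, w=20) cum 195
⇒ x* = 5
y-coordinate, sorted with cumulative weight:
  y=5 (C, w=45) cum 45
  y=10 (A, w=70) cum 115  ← median
  y=12 (D, w=60) cum 175
  y=15 (B, w=20) cum 195
⇒ y* = 10

(5, 10)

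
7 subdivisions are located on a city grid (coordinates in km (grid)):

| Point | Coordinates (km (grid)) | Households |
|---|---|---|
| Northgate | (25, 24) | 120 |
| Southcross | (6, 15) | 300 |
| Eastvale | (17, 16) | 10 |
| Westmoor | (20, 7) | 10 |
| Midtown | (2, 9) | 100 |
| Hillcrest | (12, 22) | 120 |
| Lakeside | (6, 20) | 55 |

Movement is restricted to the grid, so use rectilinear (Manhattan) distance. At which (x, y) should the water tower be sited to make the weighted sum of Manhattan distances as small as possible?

(6, 15)

Manhattan distance separates: Σwᵢ(|x−xᵢ|+|y−yᵢ|) = Σwᵢ|x−xᵢ| + Σwᵢ|y−yᵢ|, so x and y are optimised independently as 1-D weighted medians.
Total weight W = 715; half = 357.5.
x-coordinate, sorted with cumulative weight:
  x=2 (Midtown, w=100) cum 100
  x=6 (Southcross, w=300) cum 400  ← median
  x=6 (Lakeside, w=55) cum 455
  x=12 (Hillcrest, w=120) cum 575
  x=17 (Eastvale, w=10) cum 585
  x=20 (Westmoor, w=10) cum 595
  x=25 (Northgate, w=120) cum 715
⇒ x* = 6
y-coordinate, sorted with cumulative weight:
  y=7 (Westmoor, w=10) cum 10
  y=9 (Midtown, w=100) cum 110
  y=15 (Southcross, w=300) cum 410  ← median
  y=16 (Eastvale, w=10) cum 420
  y=20 (Lakeside, w=55) cum 475
  y=22 (Hillcrest, w=120) cum 595
  y=24 (Northgate, w=120) cum 715
⇒ y* = 15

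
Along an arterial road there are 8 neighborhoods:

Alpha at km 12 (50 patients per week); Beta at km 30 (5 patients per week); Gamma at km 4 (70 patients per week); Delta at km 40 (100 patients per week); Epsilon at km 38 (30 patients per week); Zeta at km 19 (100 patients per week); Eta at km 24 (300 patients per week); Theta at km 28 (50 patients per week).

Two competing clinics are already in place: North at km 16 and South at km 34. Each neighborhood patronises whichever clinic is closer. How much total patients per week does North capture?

520

The indifferent point is the midpoint (16+34)/2 = 25; neighborhoods left of it (closer to North at 16) go to North, those right go to South.
  Gamma at 4 (w=70) → North
  Alpha at 12 (w=50) → North
  Zeta at 19 (w=100) → North
  Eta at 24 (w=300) → North
  Theta at 28 (w=50) → South
  Beta at 30 (w=5) → South
  Epsilon at 38 (w=30) → South
  Delta at 40 (w=100) → South
North captures 520; South captures 185.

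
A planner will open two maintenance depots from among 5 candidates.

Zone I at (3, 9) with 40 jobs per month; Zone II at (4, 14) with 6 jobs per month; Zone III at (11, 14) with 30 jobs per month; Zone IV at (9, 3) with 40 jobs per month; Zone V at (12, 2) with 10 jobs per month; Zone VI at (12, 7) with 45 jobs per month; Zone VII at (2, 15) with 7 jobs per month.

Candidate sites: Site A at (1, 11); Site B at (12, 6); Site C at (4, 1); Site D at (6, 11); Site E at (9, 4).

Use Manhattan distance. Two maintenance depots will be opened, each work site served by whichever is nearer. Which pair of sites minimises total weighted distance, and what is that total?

Evaluate every pair (each demand assigned to the nearer of the two):
  {Site A, Site B}: total = 826
  {Site B, Site D}: total = 851
  {Site D, Site E}: total = 886
  {Site A, Site E}: total = 951
  {Site B, Site E}: total = 1051
  {Site B, Site C}: total = 1145
  {Site C, Site E}: total = 1270
  {Site C, Site D}: total = 1346
  {Site A, Site D}: total = 1505
  {Site A, Site C}: total = 1621
Best pair: {Site A, Site B} with total 826.

{Site A, Site B}, total 826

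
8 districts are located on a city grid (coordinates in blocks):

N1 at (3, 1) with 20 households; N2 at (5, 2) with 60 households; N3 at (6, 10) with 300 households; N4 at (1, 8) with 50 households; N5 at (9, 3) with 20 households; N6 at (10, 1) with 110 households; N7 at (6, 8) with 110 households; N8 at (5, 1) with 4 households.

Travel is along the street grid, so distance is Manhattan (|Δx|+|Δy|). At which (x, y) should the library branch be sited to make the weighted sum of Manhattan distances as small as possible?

Manhattan distance separates: Σwᵢ(|x−xᵢ|+|y−yᵢ|) = Σwᵢ|x−xᵢ| + Σwᵢ|y−yᵢ|, so x and y are optimised independently as 1-D weighted medians.
Total weight W = 674; half = 337.
x-coordinate, sorted with cumulative weight:
  x=1 (N4, w=50) cum 50
  x=3 (N1, w=20) cum 70
  x=5 (N2, w=60) cum 130
  x=5 (N8, w=4) cum 134
  x=6 (N3, w=300) cum 434  ← median
  x=6 (N7, w=110) cum 544
  x=9 (N5, w=20) cum 564
  x=10 (N6, w=110) cum 674
⇒ x* = 6
y-coordinate, sorted with cumulative weight:
  y=1 (N1, w=20) cum 20
  y=1 (N6, w=110) cum 130
  y=1 (N8, w=4) cum 134
  y=2 (N2, w=60) cum 194
  y=3 (N5, w=20) cum 214
  y=8 (N4, w=50) cum 264
  y=8 (N7, w=110) cum 374  ← median
  y=10 (N3, w=300) cum 674
⇒ y* = 8

(6, 8)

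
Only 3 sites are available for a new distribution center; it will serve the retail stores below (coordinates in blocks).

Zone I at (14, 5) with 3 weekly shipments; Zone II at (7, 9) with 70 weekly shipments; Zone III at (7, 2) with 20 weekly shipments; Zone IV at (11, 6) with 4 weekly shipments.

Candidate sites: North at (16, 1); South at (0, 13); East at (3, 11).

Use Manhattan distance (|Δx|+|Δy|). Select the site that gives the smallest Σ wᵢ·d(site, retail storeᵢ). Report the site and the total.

Total weighted distance at each candidate:
  North (16, 1): total = 1448
  South (0, 13): total = 1268
  East (3, 11): total = 783
Minimum is at East with total 783 blocks.

East, total 783 blocks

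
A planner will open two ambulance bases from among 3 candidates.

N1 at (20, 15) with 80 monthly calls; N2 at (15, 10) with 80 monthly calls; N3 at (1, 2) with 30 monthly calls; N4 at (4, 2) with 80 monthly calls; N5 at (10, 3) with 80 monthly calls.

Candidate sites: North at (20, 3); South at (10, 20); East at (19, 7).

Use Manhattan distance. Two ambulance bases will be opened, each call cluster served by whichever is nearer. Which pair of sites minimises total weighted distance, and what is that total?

{North, East}, total 4040

Evaluate every pair (each demand assigned to the nearer of the two):
  {North, East}: total = 4040
  {South, East}: total = 4610
  {North, South}: total = 4680
Best pair: {North, East} with total 4040.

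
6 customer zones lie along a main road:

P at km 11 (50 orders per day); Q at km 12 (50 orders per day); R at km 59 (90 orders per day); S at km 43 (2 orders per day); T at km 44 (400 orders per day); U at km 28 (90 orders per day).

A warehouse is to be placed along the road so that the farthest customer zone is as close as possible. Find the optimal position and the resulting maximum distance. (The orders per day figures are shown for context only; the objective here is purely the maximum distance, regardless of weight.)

The 1-center on a line is the midpoint of the two extreme points: leftmost at 11, rightmost at 59.
Optimal location = (11 + 59)/2 = 35; maximum distance = (59 − 11)/2 = 24.

location 35, max distance 24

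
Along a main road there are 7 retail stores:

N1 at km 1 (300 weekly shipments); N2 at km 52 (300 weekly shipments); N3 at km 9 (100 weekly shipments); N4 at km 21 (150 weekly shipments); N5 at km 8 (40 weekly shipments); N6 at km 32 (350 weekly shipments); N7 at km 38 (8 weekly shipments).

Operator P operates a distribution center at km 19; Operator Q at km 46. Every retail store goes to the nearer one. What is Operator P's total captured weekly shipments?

940

The indifferent point is the midpoint (19+46)/2 = 32.5; retail stores left of it (closer to Operator P at 19) go to Operator P, those right go to Operator Q.
  N1 at 1 (w=300) → Operator P
  N5 at 8 (w=40) → Operator P
  N3 at 9 (w=100) → Operator P
  N4 at 21 (w=150) → Operator P
  N6 at 32 (w=350) → Operator P
  N7 at 38 (w=8) → Operator Q
  N2 at 52 (w=300) → Operator Q
Operator P captures 940; Operator Q captures 308.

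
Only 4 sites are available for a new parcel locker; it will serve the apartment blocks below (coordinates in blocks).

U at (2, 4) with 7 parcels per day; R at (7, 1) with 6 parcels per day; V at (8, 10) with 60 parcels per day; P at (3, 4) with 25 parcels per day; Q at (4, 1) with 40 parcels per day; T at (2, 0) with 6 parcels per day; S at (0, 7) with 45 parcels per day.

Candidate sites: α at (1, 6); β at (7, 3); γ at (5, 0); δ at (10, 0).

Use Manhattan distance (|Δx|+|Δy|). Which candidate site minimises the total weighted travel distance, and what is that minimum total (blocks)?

Total weighted distance at each candidate:
  α (1, 6): total = 1299
  β (7, 3): total = 1402
  γ (5, 0): total = 1635
  δ (10, 0): total = 2196
Minimum is at α with total 1299 blocks.

α, total 1299 blocks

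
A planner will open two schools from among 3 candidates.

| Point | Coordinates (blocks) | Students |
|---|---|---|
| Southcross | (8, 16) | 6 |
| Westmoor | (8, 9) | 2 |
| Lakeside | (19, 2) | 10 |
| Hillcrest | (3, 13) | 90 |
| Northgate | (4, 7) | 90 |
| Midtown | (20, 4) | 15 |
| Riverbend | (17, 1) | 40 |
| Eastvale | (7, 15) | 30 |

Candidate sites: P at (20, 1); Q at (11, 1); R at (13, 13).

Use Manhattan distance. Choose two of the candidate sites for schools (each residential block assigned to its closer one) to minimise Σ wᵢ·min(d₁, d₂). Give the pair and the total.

Evaluate every pair (each demand assigned to the nearer of the two):
  {P, R}: total = 2741
  {Q, R}: total = 2886
  {P, Q}: total = 3825
Best pair: {P, R} with total 2741.

{P, R}, total 2741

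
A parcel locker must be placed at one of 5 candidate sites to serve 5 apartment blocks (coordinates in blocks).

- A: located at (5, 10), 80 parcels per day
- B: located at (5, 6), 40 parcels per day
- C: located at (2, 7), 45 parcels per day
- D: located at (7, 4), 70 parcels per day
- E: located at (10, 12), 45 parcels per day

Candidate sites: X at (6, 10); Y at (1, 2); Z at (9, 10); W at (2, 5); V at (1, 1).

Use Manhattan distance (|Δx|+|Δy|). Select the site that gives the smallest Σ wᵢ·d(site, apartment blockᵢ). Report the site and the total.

X, total 1355 blocks

Total weighted distance at each candidate:
  X (6, 10): total = 1355
  Y (1, 2): total = 2965
  Z (9, 10): total = 1785
  W (2, 5): total = 1985
  V (1, 1): total = 3245
Minimum is at X with total 1355 blocks.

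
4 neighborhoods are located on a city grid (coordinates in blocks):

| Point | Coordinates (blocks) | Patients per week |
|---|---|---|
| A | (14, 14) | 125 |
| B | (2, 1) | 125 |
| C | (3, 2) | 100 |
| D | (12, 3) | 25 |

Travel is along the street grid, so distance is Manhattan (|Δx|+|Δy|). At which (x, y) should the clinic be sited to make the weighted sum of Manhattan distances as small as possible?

(3, 2)

Manhattan distance separates: Σwᵢ(|x−xᵢ|+|y−yᵢ|) = Σwᵢ|x−xᵢ| + Σwᵢ|y−yᵢ|, so x and y are optimised independently as 1-D weighted medians.
Total weight W = 375; half = 187.5.
x-coordinate, sorted with cumulative weight:
  x=2 (B, w=125) cum 125
  x=3 (C, w=100) cum 225  ← median
  x=12 (D, w=25) cum 250
  x=14 (A, w=125) cum 375
⇒ x* = 3
y-coordinate, sorted with cumulative weight:
  y=1 (B, w=125) cum 125
  y=2 (C, w=100) cum 225  ← median
  y=3 (D, w=25) cum 250
  y=14 (A, w=125) cum 375
⇒ y* = 2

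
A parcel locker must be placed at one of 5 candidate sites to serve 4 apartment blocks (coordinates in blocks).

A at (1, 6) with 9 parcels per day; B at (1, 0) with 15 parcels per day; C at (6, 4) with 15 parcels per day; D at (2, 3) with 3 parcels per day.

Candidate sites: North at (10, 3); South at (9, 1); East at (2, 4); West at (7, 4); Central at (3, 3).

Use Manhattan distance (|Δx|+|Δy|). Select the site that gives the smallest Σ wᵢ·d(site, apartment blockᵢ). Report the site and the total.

Total weighted distance at each candidate:
  North (10, 3): total = 387
  South (9, 1): total = 369
  East (2, 4): total = 165
  West (7, 4): total = 255
  Central (3, 3): total = 183
Minimum is at East with total 165 blocks.

East, total 165 blocks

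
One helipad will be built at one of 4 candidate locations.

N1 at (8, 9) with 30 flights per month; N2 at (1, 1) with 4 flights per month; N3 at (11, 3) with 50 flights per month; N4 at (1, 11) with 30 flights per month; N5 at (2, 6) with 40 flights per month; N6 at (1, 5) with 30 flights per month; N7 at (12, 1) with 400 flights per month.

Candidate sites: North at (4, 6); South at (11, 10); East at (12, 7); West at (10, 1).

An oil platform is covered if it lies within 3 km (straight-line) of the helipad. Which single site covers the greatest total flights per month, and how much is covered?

West, covering 450

Coverage radius r = 3 km; a point is covered iff (Δx)²+(Δy)² ≤ 3² = 9.
  North (4, 6): covers {N5} → 40
  South (11, 10): covers {none} → 0
  East (12, 7): covers {none} → 0
  West (10, 1): covers {N3, N7} → 450
Maximum coverage at West: 450 flights per month.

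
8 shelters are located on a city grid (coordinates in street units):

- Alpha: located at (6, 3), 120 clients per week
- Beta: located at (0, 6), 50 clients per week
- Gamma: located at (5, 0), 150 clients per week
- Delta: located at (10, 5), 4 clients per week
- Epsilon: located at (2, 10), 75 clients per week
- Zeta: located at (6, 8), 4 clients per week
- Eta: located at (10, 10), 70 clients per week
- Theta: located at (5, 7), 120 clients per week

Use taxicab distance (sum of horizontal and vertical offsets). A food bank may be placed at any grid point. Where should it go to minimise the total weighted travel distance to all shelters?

(5, 6)

Manhattan distance separates: Σwᵢ(|x−xᵢ|+|y−yᵢ|) = Σwᵢ|x−xᵢ| + Σwᵢ|y−yᵢ|, so x and y are optimised independently as 1-D weighted medians.
Total weight W = 593; half = 296.5.
x-coordinate, sorted with cumulative weight:
  x=0 (Beta, w=50) cum 50
  x=2 (Epsilon, w=75) cum 125
  x=5 (Gamma, w=150) cum 275
  x=5 (Theta, w=120) cum 395  ← median
  x=6 (Alpha, w=120) cum 515
  x=6 (Zeta, w=4) cum 519
  x=10 (Delta, w=4) cum 523
  x=10 (Eta, w=70) cum 593
⇒ x* = 5
y-coordinate, sorted with cumulative weight:
  y=0 (Gamma, w=150) cum 150
  y=3 (Alpha, w=120) cum 270
  y=5 (Delta, w=4) cum 274
  y=6 (Beta, w=50) cum 324  ← median
  y=7 (Theta, w=120) cum 444
  y=8 (Zeta, w=4) cum 448
  y=10 (Epsilon, w=75) cum 523
  y=10 (Eta, w=70) cum 593
⇒ y* = 6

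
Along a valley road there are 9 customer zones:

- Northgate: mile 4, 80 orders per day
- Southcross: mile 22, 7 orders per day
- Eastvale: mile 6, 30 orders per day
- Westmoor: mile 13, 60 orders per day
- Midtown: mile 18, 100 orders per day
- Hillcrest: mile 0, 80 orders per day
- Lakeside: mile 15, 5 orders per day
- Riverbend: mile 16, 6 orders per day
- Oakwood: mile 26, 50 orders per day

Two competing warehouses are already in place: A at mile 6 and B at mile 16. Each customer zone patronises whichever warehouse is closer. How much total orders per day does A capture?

The indifferent point is the midpoint (6+16)/2 = 11; customer zones left of it (closer to A at 6) go to A, those right go to B.
  Hillcrest at 0 (w=80) → A
  Northgate at 4 (w=80) → A
  Eastvale at 6 (w=30) → A
  Westmoor at 13 (w=60) → B
  Lakeside at 15 (w=5) → B
  Riverbend at 16 (w=6) → B
  Midtown at 18 (w=100) → B
  Southcross at 22 (w=7) → B
  Oakwood at 26 (w=50) → B
A captures 190; B captures 228.

190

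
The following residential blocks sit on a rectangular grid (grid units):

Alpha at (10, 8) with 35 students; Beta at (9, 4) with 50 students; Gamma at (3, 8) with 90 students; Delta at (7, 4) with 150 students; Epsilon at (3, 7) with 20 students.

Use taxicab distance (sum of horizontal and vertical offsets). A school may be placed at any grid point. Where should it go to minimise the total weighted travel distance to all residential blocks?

Manhattan distance separates: Σwᵢ(|x−xᵢ|+|y−yᵢ|) = Σwᵢ|x−xᵢ| + Σwᵢ|y−yᵢ|, so x and y are optimised independently as 1-D weighted medians.
Total weight W = 345; half = 172.5.
x-coordinate, sorted with cumulative weight:
  x=3 (Gamma, w=90) cum 90
  x=3 (Epsilon, w=20) cum 110
  x=7 (Delta, w=150) cum 260  ← median
  x=9 (Beta, w=50) cum 310
  x=10 (Alpha, w=35) cum 345
⇒ x* = 7
y-coordinate, sorted with cumulative weight:
  y=4 (Beta, w=50) cum 50
  y=4 (Delta, w=150) cum 200  ← median
  y=7 (Epsilon, w=20) cum 220
  y=8 (Alpha, w=35) cum 255
  y=8 (Gamma, w=90) cum 345
⇒ y* = 4

(7, 4)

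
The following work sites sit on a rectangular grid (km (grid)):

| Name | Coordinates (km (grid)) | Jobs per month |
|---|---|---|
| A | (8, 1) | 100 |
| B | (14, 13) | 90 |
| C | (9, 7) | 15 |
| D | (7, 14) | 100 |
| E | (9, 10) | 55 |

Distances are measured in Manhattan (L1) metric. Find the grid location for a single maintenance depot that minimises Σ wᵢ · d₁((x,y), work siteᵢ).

(8, 13)

Manhattan distance separates: Σwᵢ(|x−xᵢ|+|y−yᵢ|) = Σwᵢ|x−xᵢ| + Σwᵢ|y−yᵢ|, so x and y are optimised independently as 1-D weighted medians.
Total weight W = 360; half = 180.
x-coordinate, sorted with cumulative weight:
  x=7 (D, w=100) cum 100
  x=8 (A, w=100) cum 200  ← median
  x=9 (C, w=15) cum 215
  x=9 (E, w=55) cum 270
  x=14 (B, w=90) cum 360
⇒ x* = 8
y-coordinate, sorted with cumulative weight:
  y=1 (A, w=100) cum 100
  y=7 (C, w=15) cum 115
  y=10 (E, w=55) cum 170
  y=13 (B, w=90) cum 260  ← median
  y=14 (D, w=100) cum 360
⇒ y* = 13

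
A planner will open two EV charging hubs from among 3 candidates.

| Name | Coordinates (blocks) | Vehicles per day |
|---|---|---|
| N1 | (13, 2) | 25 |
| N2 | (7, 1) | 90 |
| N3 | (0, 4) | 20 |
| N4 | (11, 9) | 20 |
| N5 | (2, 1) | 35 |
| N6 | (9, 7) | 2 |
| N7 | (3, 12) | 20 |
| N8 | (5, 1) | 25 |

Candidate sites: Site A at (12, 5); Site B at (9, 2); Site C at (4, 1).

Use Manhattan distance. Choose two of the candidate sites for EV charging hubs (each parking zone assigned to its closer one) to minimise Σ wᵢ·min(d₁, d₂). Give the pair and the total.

{Site A, Site C}, total 955

Evaluate every pair (each demand assigned to the nearer of the two):
  {Site A, Site C}: total = 955
  {Site B, Site C}: total = 1035
  {Site A, Site B}: total = 1425
Best pair: {Site A, Site C} with total 955.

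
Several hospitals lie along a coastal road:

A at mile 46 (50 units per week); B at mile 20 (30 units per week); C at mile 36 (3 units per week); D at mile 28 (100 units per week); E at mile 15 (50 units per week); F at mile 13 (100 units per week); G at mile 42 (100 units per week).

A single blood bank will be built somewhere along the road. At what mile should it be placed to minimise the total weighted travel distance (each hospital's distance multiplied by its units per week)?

x = 28

For a sum of weighted absolute distances on a line, the optimum is the weighted median (not the mean). Total weight W = 433; half-weight = 216.5.
Sort by position and accumulate weight:
  mile 13 (F, w=100) → cum 100
  mile 15 (E, w=50) → cum 150
  mile 20 (B, w=30) → cum 180
  mile 28 (D, w=100) → cum 280  ≥ 216.5 → median here
  mile 36 (C, w=3) → cum 283
  mile 42 (G, w=100) → cum 383
  mile 46 (A, w=50) → cum 433
Optimal location: mile 28.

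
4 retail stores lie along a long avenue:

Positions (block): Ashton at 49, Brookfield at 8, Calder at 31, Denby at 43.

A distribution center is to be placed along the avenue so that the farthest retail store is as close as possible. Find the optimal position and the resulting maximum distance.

The 1-center on a line is the midpoint of the two extreme points: leftmost at 8, rightmost at 49.
Optimal location = (8 + 49)/2 = 28.5; maximum distance = (49 − 8)/2 = 20.5.

location 28.5, max distance 20.5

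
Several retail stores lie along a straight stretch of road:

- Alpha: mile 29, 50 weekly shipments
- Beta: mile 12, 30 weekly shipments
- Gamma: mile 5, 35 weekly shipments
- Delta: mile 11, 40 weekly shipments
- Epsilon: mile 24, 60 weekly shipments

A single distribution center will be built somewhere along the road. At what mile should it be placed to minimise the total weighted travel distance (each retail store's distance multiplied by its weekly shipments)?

x = 24

For a sum of weighted absolute distances on a line, the optimum is the weighted median (not the mean). Total weight W = 215; half-weight = 107.5.
Sort by position and accumulate weight:
  mile 5 (Gamma, w=35) → cum 35
  mile 11 (Delta, w=40) → cum 75
  mile 12 (Beta, w=30) → cum 105
  mile 24 (Epsilon, w=60) → cum 165  ≥ 107.5 → median here
  mile 29 (Alpha, w=50) → cum 215
Optimal location: mile 24.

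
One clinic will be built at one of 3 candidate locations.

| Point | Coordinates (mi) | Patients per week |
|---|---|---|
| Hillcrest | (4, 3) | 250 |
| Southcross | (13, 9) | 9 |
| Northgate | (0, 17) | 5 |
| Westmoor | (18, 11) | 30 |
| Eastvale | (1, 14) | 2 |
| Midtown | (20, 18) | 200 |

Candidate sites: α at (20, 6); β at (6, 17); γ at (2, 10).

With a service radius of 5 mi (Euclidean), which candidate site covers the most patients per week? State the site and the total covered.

γ, covering 2

Coverage radius r = 5 mi; a point is covered iff (Δx)²+(Δy)² ≤ 5² = 25.
  α (20, 6): covers {none} → 0
  β (6, 17): covers {none} → 0
  γ (2, 10): covers {Eastvale} → 2
Maximum coverage at γ: 2 patients per week.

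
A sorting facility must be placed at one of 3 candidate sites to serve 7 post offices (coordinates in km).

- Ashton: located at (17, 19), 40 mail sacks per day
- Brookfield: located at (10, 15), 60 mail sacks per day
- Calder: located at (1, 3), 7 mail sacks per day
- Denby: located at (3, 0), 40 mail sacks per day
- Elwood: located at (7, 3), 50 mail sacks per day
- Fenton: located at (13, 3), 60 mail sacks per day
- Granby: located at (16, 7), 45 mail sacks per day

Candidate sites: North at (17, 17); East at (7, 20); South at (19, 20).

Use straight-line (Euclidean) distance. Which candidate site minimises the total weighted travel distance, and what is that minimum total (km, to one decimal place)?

Total weighted distance at each candidate:
  North (17, 17): total = 3732.6
  East (7, 20): total = 4337.1
  South (19, 20): total = 4627.5
Minimum is at North with total 3732.6 km.

North, total 3732.6 km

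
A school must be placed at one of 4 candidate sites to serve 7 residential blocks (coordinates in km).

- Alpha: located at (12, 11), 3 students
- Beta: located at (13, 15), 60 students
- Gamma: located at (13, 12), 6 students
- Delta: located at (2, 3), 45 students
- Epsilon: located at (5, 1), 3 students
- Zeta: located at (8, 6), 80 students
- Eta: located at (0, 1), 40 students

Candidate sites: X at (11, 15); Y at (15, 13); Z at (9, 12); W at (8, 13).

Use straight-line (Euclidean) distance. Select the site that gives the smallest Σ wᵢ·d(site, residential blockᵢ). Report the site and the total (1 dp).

Z, total 1936.8 km

Total weighted distance at each candidate:
  X (11, 15): total = 2345.8
  Y (15, 13): total = 2539.2
  Z (9, 12): total = 1936.8
  W (8, 13): total = 2065.9
Minimum is at Z with total 1936.8 km.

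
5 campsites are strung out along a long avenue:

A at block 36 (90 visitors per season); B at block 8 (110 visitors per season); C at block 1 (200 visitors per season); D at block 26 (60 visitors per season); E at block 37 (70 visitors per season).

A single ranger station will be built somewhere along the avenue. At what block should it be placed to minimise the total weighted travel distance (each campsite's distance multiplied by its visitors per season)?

x = 8

For a sum of weighted absolute distances on a line, the optimum is the weighted median (not the mean). Total weight W = 530; half-weight = 265.
Sort by position and accumulate weight:
  block 1 (C, w=200) → cum 200
  block 8 (B, w=110) → cum 310  ≥ 265 → median here
  block 26 (D, w=60) → cum 370
  block 36 (A, w=90) → cum 460
  block 37 (E, w=70) → cum 530
Optimal location: block 8.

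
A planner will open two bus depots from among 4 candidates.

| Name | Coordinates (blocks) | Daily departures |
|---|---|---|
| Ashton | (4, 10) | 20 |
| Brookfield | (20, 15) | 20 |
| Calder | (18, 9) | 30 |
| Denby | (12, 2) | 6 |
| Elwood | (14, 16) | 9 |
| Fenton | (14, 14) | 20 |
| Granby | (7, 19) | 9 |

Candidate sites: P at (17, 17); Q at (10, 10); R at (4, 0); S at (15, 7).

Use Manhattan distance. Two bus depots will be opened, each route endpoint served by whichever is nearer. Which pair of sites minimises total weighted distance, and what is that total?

Evaluate every pair (each demand assigned to the nearer of the two):
  {P, Q}: total = 814
  {P, S}: total = 842
  {P, R}: total = 894
  {Q, S}: total = 936
  {R, S}: total = 1088
  {Q, R}: total = 1108
Best pair: {P, Q} with total 814.

{P, Q}, total 814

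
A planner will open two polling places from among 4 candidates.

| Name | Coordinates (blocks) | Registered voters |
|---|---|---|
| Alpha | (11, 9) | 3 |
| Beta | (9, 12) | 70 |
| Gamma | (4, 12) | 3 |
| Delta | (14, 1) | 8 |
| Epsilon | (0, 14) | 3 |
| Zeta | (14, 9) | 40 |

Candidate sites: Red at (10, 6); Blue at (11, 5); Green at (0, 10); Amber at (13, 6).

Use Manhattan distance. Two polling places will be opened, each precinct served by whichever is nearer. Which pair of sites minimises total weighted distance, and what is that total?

{Red, Amber}, total 800

Evaluate every pair (each demand assigned to the nearer of the two):
  {Red, Amber}: total = 800
  {Red, Green}: total = 884
  {Red, Blue}: total = 928
  {Blue, Amber}: total = 952
  {Green, Amber}: total = 953
  {Blue, Green}: total = 1008
Best pair: {Red, Amber} with total 800.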